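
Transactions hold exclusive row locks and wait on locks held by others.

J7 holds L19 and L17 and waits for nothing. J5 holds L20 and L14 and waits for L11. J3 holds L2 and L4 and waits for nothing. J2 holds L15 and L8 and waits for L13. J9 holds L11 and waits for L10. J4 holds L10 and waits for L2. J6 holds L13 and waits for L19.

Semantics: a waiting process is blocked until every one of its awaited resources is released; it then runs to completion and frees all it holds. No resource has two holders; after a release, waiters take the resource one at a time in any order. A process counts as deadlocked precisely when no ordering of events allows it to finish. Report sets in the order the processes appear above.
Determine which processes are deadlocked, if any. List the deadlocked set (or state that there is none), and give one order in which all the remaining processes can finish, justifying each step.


No process is deadlocked.
Key observation: there is no circular wait here — follow any chain and it reaches a process that is free to run now.
One completion order for the rest: J7, J3, J4, J9, J6, J5, J2.
Step-by-step check:
  run J7 (it waits on nothing); releases L19 and L17
  run J3 (it waits on nothing); releases L2 and L4
  run J4 (all its waits — L2 — are resolved); releases L10
  run J9 (all its waits — L10 — are resolved); releases L11
  run J6 (all its waits — L19 — are resolved); releases L13
  run J5 (all its waits — L11 — are resolved); releases L20 and L14
  run J2 (all its waits — L13 — are resolved); releases L15 and L8


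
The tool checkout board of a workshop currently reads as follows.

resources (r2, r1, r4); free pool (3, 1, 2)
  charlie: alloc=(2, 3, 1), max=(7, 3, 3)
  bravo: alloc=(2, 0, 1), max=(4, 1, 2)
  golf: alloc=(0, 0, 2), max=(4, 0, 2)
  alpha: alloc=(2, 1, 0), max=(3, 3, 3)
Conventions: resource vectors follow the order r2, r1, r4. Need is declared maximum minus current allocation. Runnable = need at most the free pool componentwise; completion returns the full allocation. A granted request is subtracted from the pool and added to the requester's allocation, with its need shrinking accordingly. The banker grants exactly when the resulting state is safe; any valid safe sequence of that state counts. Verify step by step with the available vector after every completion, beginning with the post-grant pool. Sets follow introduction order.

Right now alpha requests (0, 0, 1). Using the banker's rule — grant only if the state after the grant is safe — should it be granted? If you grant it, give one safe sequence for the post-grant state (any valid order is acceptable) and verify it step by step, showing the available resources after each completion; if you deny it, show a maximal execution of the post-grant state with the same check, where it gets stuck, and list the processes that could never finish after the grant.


GRANT — the state after the grant stays safe, e.g. via bravo, golf, charlie, alpha.
Key observation: the grant leaves (3, 1, 1) free — enough for bravo, whose release restarts the cascade.
Check on the post-grant state, step by step:
  pool = (3, 1, 1)
  run bravo (needs (2, 1, 1), free (3, 1, 1)); after release of (2, 0, 1) the pool is (5, 1, 2)
  run golf (needs (4, 0, 0), free (5, 1, 2)); after release of (0, 0, 2) the pool is (5, 1, 4)
  run charlie (needs (5, 0, 2), free (5, 1, 4)); after release of (2, 3, 1) the pool is (7, 4, 5)
  run alpha (needs (1, 2, 2), free (7, 4, 5)); after release of (2, 1, 1) the pool is (9, 5, 6)


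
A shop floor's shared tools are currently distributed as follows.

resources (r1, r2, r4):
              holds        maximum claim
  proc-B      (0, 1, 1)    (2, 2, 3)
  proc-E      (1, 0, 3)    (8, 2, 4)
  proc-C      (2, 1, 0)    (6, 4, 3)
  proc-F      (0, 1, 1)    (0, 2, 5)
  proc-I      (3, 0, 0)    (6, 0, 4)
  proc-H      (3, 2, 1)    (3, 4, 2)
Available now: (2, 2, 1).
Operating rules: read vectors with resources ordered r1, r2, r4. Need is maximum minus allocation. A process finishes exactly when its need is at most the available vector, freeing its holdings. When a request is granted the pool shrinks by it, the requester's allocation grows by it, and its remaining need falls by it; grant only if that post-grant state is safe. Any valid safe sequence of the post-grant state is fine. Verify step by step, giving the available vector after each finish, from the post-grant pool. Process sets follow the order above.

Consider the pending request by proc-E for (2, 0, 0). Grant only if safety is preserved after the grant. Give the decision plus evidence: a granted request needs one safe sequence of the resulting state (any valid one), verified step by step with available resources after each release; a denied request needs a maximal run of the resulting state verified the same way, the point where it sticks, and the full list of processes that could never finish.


DENY. Granting would leave the state unsafe.
Key observation: after proc-H, proc-B the pool peaks at (3, 5, 3), and each blocked process is short somewhere: proc-E on r1; proc-C on r1; proc-F on r4; proc-I on r4.
On the post-grant state, proc-H, proc-B is a maximal run — nothing extends it. Step-by-step check:
  pool = (0, 2, 1)
  run proc-H (needs (0, 2, 1), free (0, 2, 1)); after release of (3, 2, 1) the pool is (3, 4, 2)
  run proc-B (needs (2, 1, 2), free (3, 4, 2)); after release of (0, 1, 1) the pool is (3, 5, 3)
  proc-E still needs (5, 2, 1) but only (3, 5, 3) is free — short on r1
  proc-C still needs (4, 3, 3) but only (3, 5, 3) is free — short on r1
  proc-F still needs (0, 1, 4) but only (3, 5, 3) is free — short on r4
  proc-I still needs (3, 0, 4) but only (3, 5, 3) is free — short on r4
Processes that could never finish after the grant: proc-E, proc-C, proc-F and proc-I.


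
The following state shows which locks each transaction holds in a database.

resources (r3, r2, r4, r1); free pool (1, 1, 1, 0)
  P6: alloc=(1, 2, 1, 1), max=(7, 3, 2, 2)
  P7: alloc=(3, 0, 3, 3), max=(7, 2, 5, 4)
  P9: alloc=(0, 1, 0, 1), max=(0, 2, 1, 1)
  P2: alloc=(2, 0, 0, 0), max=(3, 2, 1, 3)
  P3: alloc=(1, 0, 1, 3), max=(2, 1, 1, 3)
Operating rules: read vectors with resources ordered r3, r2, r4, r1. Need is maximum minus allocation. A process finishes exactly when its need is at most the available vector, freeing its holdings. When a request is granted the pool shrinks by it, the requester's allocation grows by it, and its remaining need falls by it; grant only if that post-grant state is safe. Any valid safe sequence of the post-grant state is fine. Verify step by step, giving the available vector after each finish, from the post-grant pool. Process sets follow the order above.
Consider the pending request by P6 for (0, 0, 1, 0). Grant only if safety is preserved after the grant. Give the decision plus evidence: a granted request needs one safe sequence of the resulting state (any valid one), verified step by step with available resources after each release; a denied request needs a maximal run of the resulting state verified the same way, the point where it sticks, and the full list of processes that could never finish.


DENY: after the grant no complete ordering would exist.
Key observation: after P3, P9, P2 the pool peaks at (4, 2, 1, 4), and each blocked process is short somewhere: P6 on r3; P7 on r4.
On the post-grant state, P3, P9, P2 is a maximal run — nothing extends it. Walking it through:
  pool = (1, 1, 0, 0)
  P3 needs (1, 1, 0, 0) <= (1, 1, 0, 0) -> finishes; pool += (1, 0, 1, 3) = (2, 1, 1, 3)
  P9 needs (0, 1, 1, 0) <= (2, 1, 1, 3) -> finishes; pool += (0, 1, 0, 1) = (2, 2, 1, 4)
  P2 needs (1, 2, 1, 3) <= (2, 2, 1, 4) -> finishes; pool += (2, 0, 0, 0) = (4, 2, 1, 4)
  blocked: P6 wants (6, 1, 0, 1), pool (4, 2, 1, 4) — not enough r3
  blocked: P7 wants (4, 2, 2, 1), pool (4, 2, 1, 4) — not enough r4
Had the request been granted, P6 and P7 could never finish.


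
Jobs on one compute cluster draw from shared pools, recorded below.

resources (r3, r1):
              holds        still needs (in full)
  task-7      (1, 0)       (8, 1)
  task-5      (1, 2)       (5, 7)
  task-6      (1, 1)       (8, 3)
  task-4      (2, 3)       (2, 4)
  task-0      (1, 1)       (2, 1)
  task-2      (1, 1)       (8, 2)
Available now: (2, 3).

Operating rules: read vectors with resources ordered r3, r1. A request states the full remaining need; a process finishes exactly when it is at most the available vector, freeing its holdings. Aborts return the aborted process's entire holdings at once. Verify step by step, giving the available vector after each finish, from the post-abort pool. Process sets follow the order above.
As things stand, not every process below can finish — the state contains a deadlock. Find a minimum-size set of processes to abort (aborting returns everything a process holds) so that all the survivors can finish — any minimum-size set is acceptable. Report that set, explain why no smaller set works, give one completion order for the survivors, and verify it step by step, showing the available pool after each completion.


Minimum abort set: task-6 and task-2.
Key observation: no ordering could ever have run task-7 before the abort of task-6 and task-2; with (2, 2) back in the pool it fits at step 4.
Why nothing smaller works — every single abort fails: task-7 alone leaves task-6 blocked (short on r3); task-5 alone leaves task-7 blocked (short on r3); task-6 alone leaves task-7 blocked (short on r3); task-4 alone leaves task-7 blocked (short on r3); task-0 alone leaves task-7 blocked (short on r3); task-2 alone leaves task-7 blocked (short on r3).
One survivor order: task-4, task-5, task-0, task-7. Walking it through (post-abort pool first):
  pool = (4, 5)
  run task-4 (needs (2, 4), free (4, 5)); after release of (2, 3) the pool is (6, 8)
  run task-5 (needs (5, 7), free (6, 8)); after release of (1, 2) the pool is (7, 10)
  run task-0 (needs (2, 1), free (7, 10)); after release of (1, 1) the pool is (8, 11)
  run task-7 (needs (8, 1), free (8, 11)); after release of (1, 0) the pool is (9, 11)


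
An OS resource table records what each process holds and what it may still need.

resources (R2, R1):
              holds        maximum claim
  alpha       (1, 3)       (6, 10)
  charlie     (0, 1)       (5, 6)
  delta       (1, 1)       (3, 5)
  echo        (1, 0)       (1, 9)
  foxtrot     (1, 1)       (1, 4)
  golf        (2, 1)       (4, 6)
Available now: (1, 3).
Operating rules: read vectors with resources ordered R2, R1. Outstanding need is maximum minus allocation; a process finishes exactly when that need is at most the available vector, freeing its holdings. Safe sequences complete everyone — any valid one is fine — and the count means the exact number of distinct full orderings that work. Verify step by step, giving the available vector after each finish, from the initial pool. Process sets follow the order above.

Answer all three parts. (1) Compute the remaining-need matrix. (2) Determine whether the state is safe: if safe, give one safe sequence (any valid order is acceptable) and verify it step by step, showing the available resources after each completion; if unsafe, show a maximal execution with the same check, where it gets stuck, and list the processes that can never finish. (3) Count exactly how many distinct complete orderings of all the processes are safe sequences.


(1) Outstanding need per process (order R2, R1):
  alpha: (5, 7)
  charlie: (5, 5)
  delta: (2, 4)
  echo: (0, 9)
  foxtrot: (0, 3)
  golf: (2, 5)
(2) The state is SAFE; one workable sequence: foxtrot, delta, golf, charlie, alpha, echo.
Key observation: reading the order forward, foxtrot is the first process whose need (0, 3) meets the free pool (1, 3) exactly on a resource it requests.
Check, step by step:
  pool = (1, 3)
  foxtrot: need (0, 3) fits (1, 3); releases (1, 1), pool now (2, 4)
  delta: need (2, 4) fits (2, 4); releases (1, 1), pool now (3, 5)
  golf: need (2, 5) fits (3, 5); releases (2, 1), pool now (5, 6)
  charlie: need (5, 5) fits (5, 6); releases (0, 1), pool now (5, 7)
  alpha: need (5, 7) fits (5, 7); releases (1, 3), pool now (6, 10)
  echo: need (0, 9) fits (6, 10); releases (1, 0), pool now (7, 10)
(3) The exact count: 1 of the possible complete orderings is a safe sequence.


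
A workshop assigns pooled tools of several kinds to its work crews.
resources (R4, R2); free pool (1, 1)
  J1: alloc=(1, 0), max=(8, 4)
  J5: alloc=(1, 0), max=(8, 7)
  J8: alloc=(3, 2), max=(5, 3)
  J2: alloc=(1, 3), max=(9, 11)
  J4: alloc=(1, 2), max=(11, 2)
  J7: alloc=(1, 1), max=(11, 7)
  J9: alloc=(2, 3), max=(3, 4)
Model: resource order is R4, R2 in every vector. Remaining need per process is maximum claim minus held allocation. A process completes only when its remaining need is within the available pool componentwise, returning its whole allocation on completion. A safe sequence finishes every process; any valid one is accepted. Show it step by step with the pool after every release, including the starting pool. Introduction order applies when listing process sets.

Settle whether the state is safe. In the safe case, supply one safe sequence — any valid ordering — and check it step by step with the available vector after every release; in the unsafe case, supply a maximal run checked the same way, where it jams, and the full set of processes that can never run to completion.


UNSAFE — no complete ordering exists.
Key observation: after J9, J8 complete, (6, 6) is the best the pool ever gets, yet each leftover process wants more R4.
Going as far as possible: J9, J8; after that, nothing fits. Step-by-step check:
  pool = (1, 1)
  run J9 (needs (1, 1), free (1, 1)); after release of (2, 3) the pool is (3, 4)
  run J8 (needs (2, 1), free (3, 4)); after release of (3, 2) the pool is (6, 6)
  blocked: J1 wants (7, 4), pool (6, 6) — not enough R4
  blocked: J5 wants (7, 7), pool (6, 6) — not enough R4 and R2
  blocked: J2 wants (8, 8), pool (6, 6) — not enough R4 and R2
  blocked: J4 wants (10, 0), pool (6, 6) — not enough R4
  blocked: J7 wants (10, 6), pool (6, 6) — not enough R4
Permanently blocked: J1, J5, J2, J4 and J7.


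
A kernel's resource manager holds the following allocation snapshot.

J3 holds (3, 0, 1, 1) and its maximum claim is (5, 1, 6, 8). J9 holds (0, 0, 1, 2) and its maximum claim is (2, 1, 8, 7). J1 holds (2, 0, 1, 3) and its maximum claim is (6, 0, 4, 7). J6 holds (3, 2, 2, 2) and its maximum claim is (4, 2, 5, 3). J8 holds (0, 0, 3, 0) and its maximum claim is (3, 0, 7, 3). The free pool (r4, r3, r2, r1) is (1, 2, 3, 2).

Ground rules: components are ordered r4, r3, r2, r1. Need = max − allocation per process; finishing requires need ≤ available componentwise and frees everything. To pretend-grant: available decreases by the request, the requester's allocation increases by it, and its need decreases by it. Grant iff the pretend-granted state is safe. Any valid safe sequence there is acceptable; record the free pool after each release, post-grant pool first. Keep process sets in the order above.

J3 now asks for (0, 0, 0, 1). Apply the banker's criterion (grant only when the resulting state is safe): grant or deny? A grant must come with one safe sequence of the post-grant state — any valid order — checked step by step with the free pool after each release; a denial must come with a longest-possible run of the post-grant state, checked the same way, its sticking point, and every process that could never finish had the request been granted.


DENY. Granting would leave the state unsafe.
Key observation: after J6, J8 complete, (4, 4, 8, 3) is the best the pool ever gets, yet each leftover process wants more r1.
Pretend the grant happened; the run J6, J8 goes as far as possible. Verifying each step:
  pool = (1, 2, 3, 1)
  J6 needs (1, 0, 3, 1) <= (1, 2, 3, 1) -> finishes; pool += (3, 2, 2, 2) = (4, 4, 5, 3)
  J8 needs (3, 0, 4, 3) <= (4, 4, 5, 3) -> finishes; pool += (0, 0, 3, 0) = (4, 4, 8, 3)
  J3 still needs (2, 1, 5, 6) but only (4, 4, 8, 3) is free — short on r1
  J9 still needs (2, 1, 7, 5) but only (4, 4, 8, 3) is free — short on r1
  J1 still needs (4, 0, 3, 4) but only (4, 4, 8, 3) is free — short on r1
Processes that could never finish after the grant: J3, J9 and J1.


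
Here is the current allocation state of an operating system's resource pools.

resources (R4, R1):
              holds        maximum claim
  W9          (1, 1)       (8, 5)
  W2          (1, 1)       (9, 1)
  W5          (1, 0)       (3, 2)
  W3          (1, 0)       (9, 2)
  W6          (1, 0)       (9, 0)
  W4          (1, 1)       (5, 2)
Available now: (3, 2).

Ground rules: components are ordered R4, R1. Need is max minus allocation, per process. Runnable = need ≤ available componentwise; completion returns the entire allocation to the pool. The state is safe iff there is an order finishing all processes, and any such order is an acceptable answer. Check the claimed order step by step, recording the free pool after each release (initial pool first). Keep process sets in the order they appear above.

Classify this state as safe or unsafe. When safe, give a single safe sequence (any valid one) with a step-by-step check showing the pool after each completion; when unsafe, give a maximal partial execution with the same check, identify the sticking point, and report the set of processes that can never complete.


UNSAFE — no complete ordering exists.
Key observation: after W5, W4 complete, (5, 3) is the best the pool ever gets, yet each leftover process wants more R4.
A maximal execution: W5, W4 — then nothing else fits. Verifying each step:
  pool = (3, 2)
  W5: need (2, 2) fits (3, 2); releases (1, 0), pool now (4, 2)
  W4: need (4, 1) fits (4, 2); releases (1, 1), pool now (5, 3)
  blocked: W9 wants (7, 4), pool (5, 3) — not enough R4 and R1
  blocked: W2 wants (8, 0), pool (5, 3) — not enough R4
  blocked: W3 wants (8, 2), pool (5, 3) — not enough R4
  blocked: W6 wants (8, 0), pool (5, 3) — not enough R4
Permanently blocked: W9, W2, W3 and W6.


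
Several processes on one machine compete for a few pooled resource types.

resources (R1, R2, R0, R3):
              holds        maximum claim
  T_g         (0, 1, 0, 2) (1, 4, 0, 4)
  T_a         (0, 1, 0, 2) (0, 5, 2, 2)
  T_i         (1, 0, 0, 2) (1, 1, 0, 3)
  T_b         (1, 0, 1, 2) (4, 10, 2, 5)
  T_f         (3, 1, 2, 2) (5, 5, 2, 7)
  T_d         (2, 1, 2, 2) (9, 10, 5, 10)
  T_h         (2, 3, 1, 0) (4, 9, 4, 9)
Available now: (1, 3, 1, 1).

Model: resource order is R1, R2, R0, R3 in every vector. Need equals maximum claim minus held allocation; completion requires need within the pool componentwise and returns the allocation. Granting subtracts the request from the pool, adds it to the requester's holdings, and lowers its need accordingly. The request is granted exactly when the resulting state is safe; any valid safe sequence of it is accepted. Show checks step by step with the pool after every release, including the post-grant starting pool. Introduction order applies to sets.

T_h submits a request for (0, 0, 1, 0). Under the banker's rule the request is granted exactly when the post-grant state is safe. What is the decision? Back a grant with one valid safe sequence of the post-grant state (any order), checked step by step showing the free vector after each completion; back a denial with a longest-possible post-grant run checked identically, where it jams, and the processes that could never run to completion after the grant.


GRANT — the state after the grant stays safe, e.g. via T_i, T_g, T_f, T_a, T_h, T_d, T_b.
Key observation: with (1, 3, 0, 1) left after the transfer, T_i can run at once — the state stays safe.
Check on the post-grant state, step by step:
  pool = (1, 3, 0, 1)
  T_i: need (0, 1, 0, 1) fits (1, 3, 0, 1); releases (1, 0, 0, 2), pool now (2, 3, 0, 3)
  T_g: need (1, 3, 0, 2) fits (2, 3, 0, 3); releases (0, 1, 0, 2), pool now (2, 4, 0, 5)
  T_f: need (2, 4, 0, 5) fits (2, 4, 0, 5); releases (3, 1, 2, 2), pool now (5, 5, 2, 7)
  T_a: need (0, 4, 2, 0) fits (5, 5, 2, 7); releases (0, 1, 0, 2), pool now (5, 6, 2, 9)
  T_h: need (2, 6, 2, 9) fits (5, 6, 2, 9); releases (2, 3, 2, 0), pool now (7, 9, 4, 9)
  T_d: need (7, 9, 3, 8) fits (7, 9, 4, 9); releases (2, 1, 2, 2), pool now (9, 10, 6, 11)
  T_b: need (3, 10, 1, 3) fits (9, 10, 6, 11); releases (1, 0, 1, 2), pool now (10, 10, 7, 13)


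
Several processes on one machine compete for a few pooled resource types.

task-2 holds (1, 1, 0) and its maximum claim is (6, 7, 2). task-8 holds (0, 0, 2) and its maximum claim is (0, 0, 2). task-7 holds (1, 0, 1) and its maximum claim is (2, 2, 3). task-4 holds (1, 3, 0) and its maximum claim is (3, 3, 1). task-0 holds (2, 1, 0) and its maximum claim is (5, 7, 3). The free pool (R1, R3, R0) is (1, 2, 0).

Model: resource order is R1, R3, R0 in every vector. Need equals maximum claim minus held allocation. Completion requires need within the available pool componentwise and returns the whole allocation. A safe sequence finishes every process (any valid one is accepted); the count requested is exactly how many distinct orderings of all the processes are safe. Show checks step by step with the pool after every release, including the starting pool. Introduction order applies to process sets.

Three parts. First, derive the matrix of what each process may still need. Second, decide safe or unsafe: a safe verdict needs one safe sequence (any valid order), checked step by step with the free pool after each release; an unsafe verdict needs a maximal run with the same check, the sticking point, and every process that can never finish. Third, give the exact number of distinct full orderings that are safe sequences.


(1) Remaining need (order R1, R3, R0):
  task-2: (5, 6, 2)
  task-8: (0, 0, 0)
  task-7: (1, 2, 2)
  task-4: (2, 0, 1)
  task-0: (3, 6, 3)
(2) The state is UNSAFE.
Key observation: R3 is the bottleneck — with task-8, task-7, task-4 done the pool holds (3, 5, 3), short of every remaining need.
A maximal execution: task-8, task-7, task-4 — then nothing else fits. Step-by-step check:
  pool = (1, 2, 0)
  task-8 needs (0, 0, 0) <= (1, 2, 0) -> finishes; pool += (0, 0, 2) = (1, 2, 2)
  task-7 needs (1, 2, 2) <= (1, 2, 2) -> finishes; pool += (1, 0, 1) = (2, 2, 3)
  task-4 needs (2, 0, 1) <= (2, 2, 3) -> finishes; pool += (1, 3, 0) = (3, 5, 3)
  task-2 still needs (5, 6, 2) but only (3, 5, 3) is free — short on R1 and R3
  task-0 still needs (3, 6, 3) but only (3, 5, 3) is free — short on R3
Processes that can never finish: task-2 and task-0.
(3) Exactly 0 of the possible complete orderings are safe sequences.


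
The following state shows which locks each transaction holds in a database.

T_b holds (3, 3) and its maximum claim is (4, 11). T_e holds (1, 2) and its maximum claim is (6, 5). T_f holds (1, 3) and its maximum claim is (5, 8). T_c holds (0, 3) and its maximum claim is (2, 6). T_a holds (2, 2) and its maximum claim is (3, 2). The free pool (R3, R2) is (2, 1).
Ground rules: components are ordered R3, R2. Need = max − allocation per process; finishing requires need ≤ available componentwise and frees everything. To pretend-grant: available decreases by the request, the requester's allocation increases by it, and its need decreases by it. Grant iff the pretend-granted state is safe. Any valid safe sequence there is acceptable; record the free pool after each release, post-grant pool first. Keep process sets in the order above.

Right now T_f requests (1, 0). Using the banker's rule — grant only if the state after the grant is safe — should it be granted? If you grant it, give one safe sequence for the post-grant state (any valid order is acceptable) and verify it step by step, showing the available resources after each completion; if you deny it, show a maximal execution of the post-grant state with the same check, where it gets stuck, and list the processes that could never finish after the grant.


GRANT: granting preserves safety; a valid post-grant sequence is T_a, T_c, T_f, T_e, T_b.
Key observation: the grant leaves (1, 1) free — enough for T_a, whose release restarts the cascade.
Step-by-step check of the post-grant state:
  pool = (1, 1)
  run T_a (needs (1, 0), free (1, 1)); after release of (2, 2) the pool is (3, 3)
  run T_c (needs (2, 3), free (3, 3)); after release of (0, 3) the pool is (3, 6)
  run T_f (needs (3, 5), free (3, 6)); after release of (2, 3) the pool is (5, 9)
  run T_e (needs (5, 3), free (5, 9)); after release of (1, 2) the pool is (6, 11)
  run T_b (needs (1, 8), free (6, 11)); after release of (3, 3) the pool is (9, 14)


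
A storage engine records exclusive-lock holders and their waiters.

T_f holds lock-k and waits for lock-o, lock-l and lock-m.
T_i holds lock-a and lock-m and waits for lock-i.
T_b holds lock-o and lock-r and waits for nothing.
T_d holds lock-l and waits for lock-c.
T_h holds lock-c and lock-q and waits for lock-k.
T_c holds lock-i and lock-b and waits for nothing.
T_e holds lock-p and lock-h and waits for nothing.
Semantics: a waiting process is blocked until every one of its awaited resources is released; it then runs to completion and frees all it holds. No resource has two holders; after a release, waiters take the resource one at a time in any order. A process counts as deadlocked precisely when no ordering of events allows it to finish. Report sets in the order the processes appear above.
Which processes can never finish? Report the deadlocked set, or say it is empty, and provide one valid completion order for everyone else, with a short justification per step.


The deadlocked set is T_f, T_d and T_h.
Key observation: the waits loop around T_f -> T_d -> T_h -> T_f with no way out; no other process is dragged down with it.
A valid finishing order for the others: T_c, T_e, T_i, T_b.
Step-by-step check:
  T_c waits on nothing -> runs at once and releases lock-i and lock-b
  T_e waits on nothing -> runs at once and releases lock-p and lock-h
  run T_i (all its waits — lock-i — are resolved); releases lock-a and lock-m
  T_b waits on nothing -> runs at once and releases lock-o and lock-r


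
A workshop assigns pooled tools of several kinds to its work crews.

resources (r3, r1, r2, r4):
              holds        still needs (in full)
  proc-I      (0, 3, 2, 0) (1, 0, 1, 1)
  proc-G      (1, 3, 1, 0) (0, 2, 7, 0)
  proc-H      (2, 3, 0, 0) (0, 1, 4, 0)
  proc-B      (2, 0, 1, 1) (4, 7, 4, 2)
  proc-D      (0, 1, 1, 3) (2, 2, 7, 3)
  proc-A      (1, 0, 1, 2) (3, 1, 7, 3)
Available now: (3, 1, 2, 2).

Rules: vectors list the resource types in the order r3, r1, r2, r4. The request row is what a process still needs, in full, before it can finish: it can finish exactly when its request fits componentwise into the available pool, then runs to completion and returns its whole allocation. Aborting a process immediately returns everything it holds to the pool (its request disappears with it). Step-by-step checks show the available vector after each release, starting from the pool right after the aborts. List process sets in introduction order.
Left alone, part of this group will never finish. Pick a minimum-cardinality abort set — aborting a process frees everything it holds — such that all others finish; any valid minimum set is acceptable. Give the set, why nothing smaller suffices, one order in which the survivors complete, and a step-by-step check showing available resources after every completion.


Minimum abort set: proc-G and proc-A.
Key observation: proc-D was stuck for good until proc-G and proc-A gave back (2, 3, 2, 2); in the order shown it finishes at step 4.
Minimality, checking each single-abort alternative: proc-I alone leaves proc-G blocked (short on r2); proc-G alone leaves proc-D blocked (short on r2); proc-H alone leaves proc-G blocked (short on r2); proc-B alone leaves proc-G blocked (short on r2); proc-D alone leaves proc-G blocked (short on r2); proc-A alone leaves proc-G blocked (short on r2).
Survivors finish in the order: proc-H, proc-I, proc-B, proc-D. Verifying each step (pool after the aborts first):
  pool = (5, 4, 4, 4)
  proc-H needs (0, 1, 4, 0) <= (5, 4, 4, 4) -> finishes; pool += (2, 3, 0, 0) = (7, 7, 4, 4)
  proc-I needs (1, 0, 1, 1) <= (7, 7, 4, 4) -> finishes; pool += (0, 3, 2, 0) = (7, 10, 6, 4)
  proc-B needs (4, 7, 4, 2) <= (7, 10, 6, 4) -> finishes; pool += (2, 0, 1, 1) = (9, 10, 7, 5)
  proc-D needs (2, 2, 7, 3) <= (9, 10, 7, 5) -> finishes; pool += (0, 1, 1, 3) = (9, 11, 8, 8)


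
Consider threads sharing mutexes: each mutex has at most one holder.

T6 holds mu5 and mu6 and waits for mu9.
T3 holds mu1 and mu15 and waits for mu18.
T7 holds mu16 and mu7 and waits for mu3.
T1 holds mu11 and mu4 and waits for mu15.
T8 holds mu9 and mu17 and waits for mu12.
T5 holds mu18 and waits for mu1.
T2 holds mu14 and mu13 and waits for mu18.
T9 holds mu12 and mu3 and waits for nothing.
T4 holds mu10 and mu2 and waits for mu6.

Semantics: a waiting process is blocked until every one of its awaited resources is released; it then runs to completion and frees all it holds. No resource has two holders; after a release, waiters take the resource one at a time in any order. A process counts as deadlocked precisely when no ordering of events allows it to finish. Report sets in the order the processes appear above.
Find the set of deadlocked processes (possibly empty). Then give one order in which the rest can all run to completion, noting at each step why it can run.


Deadlocked set: T3, T1, T5 and T2.
Key observation: the wait chain closes on itself along T3 -> T5 -> T3; T1 and T2 wait into the deadlock from upstream.
One completion order for the rest: T9, T8, T6, T7, T4.
Walking it through:
  T9 waits on nothing -> runs at once and releases mu12 and mu3
  T8: everything it awaited (mu12) is free; runs, freeing mu9 and mu17
  T6: everything it awaited (mu9) is free; runs, freeing mu5 and mu6
  T7: everything it awaited (mu3) is free; runs, freeing mu16 and mu7
  T4: everything it awaited (mu6) is free; runs, freeing mu10 and mu2


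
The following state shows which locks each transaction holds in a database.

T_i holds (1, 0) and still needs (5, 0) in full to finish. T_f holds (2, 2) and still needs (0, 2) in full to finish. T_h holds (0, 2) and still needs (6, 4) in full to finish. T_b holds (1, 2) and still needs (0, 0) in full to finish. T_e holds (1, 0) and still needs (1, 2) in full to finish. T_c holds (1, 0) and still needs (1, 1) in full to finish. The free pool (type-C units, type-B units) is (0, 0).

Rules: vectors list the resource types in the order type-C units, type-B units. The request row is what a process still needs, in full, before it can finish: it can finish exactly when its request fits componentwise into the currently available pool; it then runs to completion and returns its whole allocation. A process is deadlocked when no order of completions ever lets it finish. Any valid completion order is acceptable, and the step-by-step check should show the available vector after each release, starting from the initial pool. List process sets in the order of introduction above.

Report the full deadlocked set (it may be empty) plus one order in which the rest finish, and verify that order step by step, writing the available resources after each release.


Nothing here is deadlocked.
Key observation: there is always a runnable process — T_b first — so the state unwinds completely.
The rest can finish in the order T_b, T_f, T_e, T_c, T_i, T_h. Verifying each step:
  pool = (0, 0)
  T_b needs (0, 0) <= (0, 0) -> finishes; pool += (1, 2) = (1, 2)
  T_f needs (0, 2) <= (1, 2) -> finishes; pool += (2, 2) = (3, 4)
  T_e needs (1, 2) <= (3, 4) -> finishes; pool += (1, 0) = (4, 4)
  T_c needs (1, 1) <= (4, 4) -> finishes; pool += (1, 0) = (5, 4)
  T_i needs (5, 0) <= (5, 4) -> finishes; pool += (1, 0) = (6, 4)
  T_h needs (6, 4) <= (6, 4) -> finishes; pool += (0, 2) = (6, 6)


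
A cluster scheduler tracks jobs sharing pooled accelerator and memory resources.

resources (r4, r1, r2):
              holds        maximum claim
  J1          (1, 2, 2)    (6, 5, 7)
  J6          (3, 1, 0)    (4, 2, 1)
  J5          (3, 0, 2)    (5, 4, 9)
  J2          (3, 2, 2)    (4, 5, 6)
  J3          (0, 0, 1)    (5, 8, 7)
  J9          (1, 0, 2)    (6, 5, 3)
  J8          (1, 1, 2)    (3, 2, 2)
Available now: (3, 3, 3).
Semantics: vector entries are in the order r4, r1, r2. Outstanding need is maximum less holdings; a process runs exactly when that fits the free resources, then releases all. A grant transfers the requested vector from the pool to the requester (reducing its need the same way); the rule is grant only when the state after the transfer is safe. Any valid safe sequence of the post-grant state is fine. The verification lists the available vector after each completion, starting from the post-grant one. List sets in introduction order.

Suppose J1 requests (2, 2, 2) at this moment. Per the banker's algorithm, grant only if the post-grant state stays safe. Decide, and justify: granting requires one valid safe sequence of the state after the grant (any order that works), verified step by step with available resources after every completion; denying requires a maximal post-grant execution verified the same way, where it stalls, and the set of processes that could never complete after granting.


GRANT. The post-grant state is safe; one safe sequence: J6, J8, J1, J2, J5, J3, J9.
Key observation: granting shrinks the pool to (1, 1, 1), yet J6 still fits and the chain goes through.
Verifying the post-grant state step by step:
  pool = (1, 1, 1)
  J6: need (1, 1, 1) fits (1, 1, 1); releases (3, 1, 0), pool now (4, 2, 1)
  J8: need (2, 1, 0) fits (4, 2, 1); releases (1, 1, 2), pool now (5, 3, 3)
  J1: need (3, 1, 3) fits (5, 3, 3); releases (3, 4, 4), pool now (8, 7, 7)
  J2: need (1, 3, 4) fits (8, 7, 7); releases (3, 2, 2), pool now (11, 9, 9)
  J5: need (2, 4, 7) fits (11, 9, 9); releases (3, 0, 2), pool now (14, 9, 11)
  J3: need (5, 8, 6) fits (14, 9, 11); releases (0, 0, 1), pool now (14, 9, 12)
  J9: need (5, 5, 1) fits (14, 9, 12); releases (1, 0, 2), pool now (15, 9, 14)


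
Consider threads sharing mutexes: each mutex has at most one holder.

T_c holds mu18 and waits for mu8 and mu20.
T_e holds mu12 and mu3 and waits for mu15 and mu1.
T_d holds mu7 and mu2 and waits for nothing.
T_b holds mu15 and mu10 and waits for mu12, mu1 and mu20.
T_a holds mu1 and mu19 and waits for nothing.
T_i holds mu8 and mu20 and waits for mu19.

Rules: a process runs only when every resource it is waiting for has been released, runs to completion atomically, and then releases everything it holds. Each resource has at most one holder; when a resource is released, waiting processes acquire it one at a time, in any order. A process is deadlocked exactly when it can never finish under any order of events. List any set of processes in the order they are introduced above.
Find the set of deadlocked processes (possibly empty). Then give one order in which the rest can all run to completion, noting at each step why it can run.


Deadlocked set: T_e and T_b.
Key observation: the knot is the closed ring of waits T_e -> T_b -> T_e; no other process is dragged down with it.
One completion order for the rest: T_a, T_d, T_i, T_c.
Walking it through:
  run T_a (it waits on nothing); releases mu1 and mu19
  run T_d (it waits on nothing); releases mu7 and mu2
  T_i: everything it awaited (mu19) is free; runs, freeing mu8 and mu20
  T_c: everything it awaited (mu8 and mu20) is free; runs, freeing mu18


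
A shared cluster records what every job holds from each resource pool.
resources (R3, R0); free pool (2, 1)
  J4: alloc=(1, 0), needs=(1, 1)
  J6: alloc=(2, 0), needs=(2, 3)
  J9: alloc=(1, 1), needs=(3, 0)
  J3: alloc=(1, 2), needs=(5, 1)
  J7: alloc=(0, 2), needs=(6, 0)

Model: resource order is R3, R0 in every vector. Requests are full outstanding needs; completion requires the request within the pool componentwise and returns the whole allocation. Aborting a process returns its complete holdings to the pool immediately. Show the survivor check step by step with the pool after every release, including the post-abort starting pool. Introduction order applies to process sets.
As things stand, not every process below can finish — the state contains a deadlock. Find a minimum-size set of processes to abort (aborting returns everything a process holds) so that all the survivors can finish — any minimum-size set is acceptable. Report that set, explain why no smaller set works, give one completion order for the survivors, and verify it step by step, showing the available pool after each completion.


The answer: abort J3.
Key observation: the deadlocked J6 becomes finishable only because J3 released (1, 2); it completes at step 1 below.
Minimality: the empty abort set fails — the state is deadlocked as it stands.
Survivors finish in the order: J6, J9, J7, J4. Step-by-step check (pool after the aborts first):
  pool = (3, 3)
  run J6 (needs (2, 3), free (3, 3)); after release of (2, 0) the pool is (5, 3)
  run J9 (needs (3, 0), free (5, 3)); after release of (1, 1) the pool is (6, 4)
  run J7 (needs (6, 0), free (6, 4)); after release of (0, 2) the pool is (6, 6)
  run J4 (needs (1, 1), free (6, 6)); after release of (1, 0) the pool is (7, 6)


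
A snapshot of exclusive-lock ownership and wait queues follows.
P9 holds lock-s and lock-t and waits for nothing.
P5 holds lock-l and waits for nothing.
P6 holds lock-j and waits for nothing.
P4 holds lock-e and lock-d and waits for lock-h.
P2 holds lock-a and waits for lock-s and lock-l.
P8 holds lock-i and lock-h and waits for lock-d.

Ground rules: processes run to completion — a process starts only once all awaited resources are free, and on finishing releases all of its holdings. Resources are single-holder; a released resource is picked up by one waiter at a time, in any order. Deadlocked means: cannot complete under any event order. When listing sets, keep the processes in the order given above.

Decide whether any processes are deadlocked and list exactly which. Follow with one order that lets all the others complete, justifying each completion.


The deadlocked set is P4 and P8.
Key observation: the loop P4 -> P8 -> P4 blocks itself forever; no other process is dragged down with it.
A valid finishing order for the others: P6, P9, P5, P2.
Step-by-step check:
  P6: no waits; runs immediately, freeing lock-j
  P9: no waits; runs immediately, freeing lock-s and lock-t
  P5: no waits; runs immediately, freeing lock-l
  run P2 (all its waits — lock-s and lock-l — are resolved); releases lock-a


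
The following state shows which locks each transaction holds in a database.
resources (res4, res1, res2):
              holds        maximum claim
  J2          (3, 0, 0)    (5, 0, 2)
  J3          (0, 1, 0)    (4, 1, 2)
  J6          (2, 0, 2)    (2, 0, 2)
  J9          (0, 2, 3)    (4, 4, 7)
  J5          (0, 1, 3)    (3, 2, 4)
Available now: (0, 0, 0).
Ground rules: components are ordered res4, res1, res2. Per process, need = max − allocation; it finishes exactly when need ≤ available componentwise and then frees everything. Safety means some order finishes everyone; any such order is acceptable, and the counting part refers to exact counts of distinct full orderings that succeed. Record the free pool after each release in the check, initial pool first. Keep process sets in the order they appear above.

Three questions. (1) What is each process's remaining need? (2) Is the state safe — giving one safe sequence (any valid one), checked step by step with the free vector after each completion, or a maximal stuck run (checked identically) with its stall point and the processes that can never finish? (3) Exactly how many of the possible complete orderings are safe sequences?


(1) Remaining need (order res4, res1, res2):
  J2: (2, 0, 2)
  J3: (4, 0, 2)
  J6: (0, 0, 0)
  J9: (4, 2, 4)
  J5: (3, 1, 1)
(2) SAFE. One safe sequence: J6, J2, J3, J5, J9.
Key observation: J2 marks the first exact bind of the order: its need (2, 0, 2) fits the free (2, 0, 2) with zero slack on a requested resource.
Step-by-step check:
  pool = (0, 0, 0)
  J6: need (0, 0, 0) fits (0, 0, 0); releases (2, 0, 2), pool now (2, 0, 2)
  J2: need (2, 0, 2) fits (2, 0, 2); releases (3, 0, 0), pool now (5, 0, 2)
  J3: need (4, 0, 2) fits (5, 0, 2); releases (0, 1, 0), pool now (5, 1, 2)
  J5: need (3, 1, 1) fits (5, 1, 2); releases (0, 1, 3), pool now (5, 2, 5)
  J9: need (4, 2, 4) fits (5, 2, 5); releases (0, 2, 3), pool now (5, 4, 8)
(3) The exact count: 1 of the possible complete orderings is a safe sequence.
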